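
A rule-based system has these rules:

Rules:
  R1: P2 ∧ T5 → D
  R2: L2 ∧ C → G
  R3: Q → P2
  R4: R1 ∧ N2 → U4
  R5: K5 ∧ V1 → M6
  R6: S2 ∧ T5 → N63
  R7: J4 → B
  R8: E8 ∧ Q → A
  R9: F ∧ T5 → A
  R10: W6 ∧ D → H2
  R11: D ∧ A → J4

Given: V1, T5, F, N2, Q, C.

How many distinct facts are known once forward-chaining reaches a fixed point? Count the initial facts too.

11

[1] R3 [Q → P2]; R9 [F ∧ T5 → A]. ⇒ new: P2, A.
[2] R1 [P2 ∧ T5 → D]. ⇒ new: D.
[3] R11 [D ∧ A → J4]. ⇒ new: J4.
[4] R7 [J4 → B]. ⇒ new: B.
Closure: {A, B, C, D, F, J4, N2, P2, Q, T5, V1} — 11 facts.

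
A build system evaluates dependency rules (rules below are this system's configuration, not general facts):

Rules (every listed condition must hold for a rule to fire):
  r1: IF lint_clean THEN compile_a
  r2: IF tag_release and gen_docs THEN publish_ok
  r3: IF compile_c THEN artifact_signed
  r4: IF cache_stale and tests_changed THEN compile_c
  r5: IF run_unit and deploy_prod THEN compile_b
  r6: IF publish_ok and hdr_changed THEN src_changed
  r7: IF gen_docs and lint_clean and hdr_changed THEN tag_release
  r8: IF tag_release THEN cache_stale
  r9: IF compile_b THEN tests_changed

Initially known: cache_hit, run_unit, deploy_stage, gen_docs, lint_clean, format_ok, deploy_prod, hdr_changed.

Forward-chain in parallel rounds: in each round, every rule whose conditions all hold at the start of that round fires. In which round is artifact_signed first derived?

4

Round 1: r1 [IF lint_clean THEN compile_a]; r5 [IF run_unit and deploy_prod THEN compile_b]; r7 [IF gen_docs and lint_clean and hdr_changed THEN tag_release]. New: compile_a, compile_b, tag_release.
Round 2: r2 [IF tag_release and gen_docs THEN publish_ok]; r8 [IF tag_release THEN cache_stale]; r9 [IF compile_b THEN tests_changed]. New: publish_ok, cache_stale, tests_changed.
Round 3: r4 [IF cache_stale and tests_changed THEN compile_c]; r6 [IF publish_ok and hdr_changed THEN src_changed]. New: compile_c, src_changed.
Round 4: r3 [IF compile_c THEN artifact_signed]. New: artifact_signed.
artifact_signed first appears in round 4.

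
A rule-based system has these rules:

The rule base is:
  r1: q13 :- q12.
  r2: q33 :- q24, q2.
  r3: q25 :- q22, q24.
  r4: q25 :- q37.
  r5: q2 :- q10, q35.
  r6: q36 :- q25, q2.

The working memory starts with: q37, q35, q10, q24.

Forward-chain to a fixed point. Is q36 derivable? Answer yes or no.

Round 1: r4 [q25 :- q37.]; r5 [q2 :- q10, q35.]. New: q25, q2.
Round 2: r2 [q33 :- q24, q2.]; r6 [q36 :- q25, q2.]. New: q33, q36.
q36 appears in round 2, so it is derivable.

yes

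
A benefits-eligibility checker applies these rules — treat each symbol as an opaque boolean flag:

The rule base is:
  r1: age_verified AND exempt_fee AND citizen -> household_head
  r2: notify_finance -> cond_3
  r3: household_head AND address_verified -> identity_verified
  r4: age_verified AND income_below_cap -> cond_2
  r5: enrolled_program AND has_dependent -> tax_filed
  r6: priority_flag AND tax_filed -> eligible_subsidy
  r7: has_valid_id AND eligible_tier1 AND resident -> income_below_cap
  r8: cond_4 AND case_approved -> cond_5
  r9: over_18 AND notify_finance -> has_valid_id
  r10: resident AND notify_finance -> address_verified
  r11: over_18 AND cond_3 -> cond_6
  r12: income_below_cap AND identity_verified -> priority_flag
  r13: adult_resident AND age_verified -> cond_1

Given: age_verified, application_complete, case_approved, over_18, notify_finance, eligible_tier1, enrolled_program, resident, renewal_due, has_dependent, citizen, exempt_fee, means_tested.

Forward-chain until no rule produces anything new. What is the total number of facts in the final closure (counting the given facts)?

Round 1: r1 [age_verified AND exempt_fee AND citizen -> household_head]; r2 [notify_finance -> cond_3]; r5 [enrolled_program AND has_dependent -> tax_filed]; r9 [over_18 AND notify_finance -> has_valid_id]; r10 [resident AND notify_finance -> address_verified]. Adds household_head, cond_3, tax_filed, has_valid_id, address_verified.
Round 2: r3 [household_head AND address_verified -> identity_verified]; r7 [has_valid_id AND eligible_tier1 AND resident -> income_below_cap]; r11 [over_18 AND cond_3 -> cond_6]. Adds identity_verified, income_below_cap, cond_6.
Round 3: r4 [age_verified AND income_below_cap -> cond_2]; r12 [income_below_cap AND identity_verified -> priority_flag]. Adds cond_2, priority_flag.
Round 4: r6 [priority_flag AND tax_filed -> eligible_subsidy]. Adds eligible_subsidy.
Closure: {address_verified, age_verified, application_complete, case_approved, citizen, cond_2, cond_3, cond_6, eligible_subsidy, eligible_tier1, enrolled_program, exempt_fee, has_dependent, has_valid_id, household_head, identity_verified, income_below_cap, means_tested, notify_finance, over_18, priority_flag, renewal_due, resident, tax_filed} — 24 facts.

24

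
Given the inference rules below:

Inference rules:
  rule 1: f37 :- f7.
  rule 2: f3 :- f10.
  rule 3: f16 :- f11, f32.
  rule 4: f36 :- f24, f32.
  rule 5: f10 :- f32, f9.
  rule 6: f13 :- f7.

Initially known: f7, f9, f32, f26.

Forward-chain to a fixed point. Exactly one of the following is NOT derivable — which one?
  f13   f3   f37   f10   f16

f16

Round 1: rule 1 [f37 :- f7.]; rule 5 [f10 :- f32, f9.]; rule 6 [f13 :- f7.]. New: f37, f10, f13.
Round 2: rule 2 [f3 :- f10.]. New: f3.
Derived: f10 (round 1), f37 (round 1), f13 (round 1), f3 (round 2). f16 never appears in any round.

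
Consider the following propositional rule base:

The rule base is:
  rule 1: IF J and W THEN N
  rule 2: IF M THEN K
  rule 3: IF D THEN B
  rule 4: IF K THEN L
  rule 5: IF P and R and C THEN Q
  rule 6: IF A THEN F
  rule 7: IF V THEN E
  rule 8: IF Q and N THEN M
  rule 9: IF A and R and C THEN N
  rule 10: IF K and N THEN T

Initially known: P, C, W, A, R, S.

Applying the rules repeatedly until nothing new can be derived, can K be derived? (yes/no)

yes

Round 1 — rule 5, rule 6, rule 9, derive Q, F, N.
Round 2 — rule 8, derive M.
Round 3 — rule 2, derive K.
Round 4 — rule 4, rule 10, derive L, T.
K appears in round 3, so it is derivable.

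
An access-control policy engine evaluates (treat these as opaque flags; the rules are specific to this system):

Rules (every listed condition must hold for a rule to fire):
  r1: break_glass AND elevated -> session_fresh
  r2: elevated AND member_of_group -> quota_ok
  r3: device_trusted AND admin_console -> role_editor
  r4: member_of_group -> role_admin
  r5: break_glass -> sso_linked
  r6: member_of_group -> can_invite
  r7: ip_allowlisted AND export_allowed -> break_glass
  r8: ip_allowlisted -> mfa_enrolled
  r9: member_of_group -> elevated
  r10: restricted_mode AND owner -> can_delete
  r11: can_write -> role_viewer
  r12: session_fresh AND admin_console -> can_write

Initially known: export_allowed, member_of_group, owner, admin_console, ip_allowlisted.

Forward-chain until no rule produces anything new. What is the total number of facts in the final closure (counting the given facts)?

15

Round 1: r4 [member_of_group -> role_admin]; r6 [member_of_group -> can_invite]; r7 [ip_allowlisted AND export_allowed -> break_glass]; r8 [ip_allowlisted -> mfa_enrolled]; r9 [member_of_group -> elevated]. New: role_admin, can_invite, break_glass, mfa_enrolled, elevated.
Round 2: r1 [break_glass AND elevated -> session_fresh]; r2 [elevated AND member_of_group -> quota_ok]; r5 [break_glass -> sso_linked]. New: session_fresh, quota_ok, sso_linked.
Round 3: r12 [session_fresh AND admin_console -> can_write]. New: can_write.
Round 4: r11 [can_write -> role_viewer]. New: role_viewer.
Closure: {admin_console, break_glass, can_invite, can_write, elevated, export_allowed, ip_allowlisted, member_of_group, mfa_enrolled, owner, quota_ok, role_admin, role_viewer, session_fresh, sso_linked} — 15 facts.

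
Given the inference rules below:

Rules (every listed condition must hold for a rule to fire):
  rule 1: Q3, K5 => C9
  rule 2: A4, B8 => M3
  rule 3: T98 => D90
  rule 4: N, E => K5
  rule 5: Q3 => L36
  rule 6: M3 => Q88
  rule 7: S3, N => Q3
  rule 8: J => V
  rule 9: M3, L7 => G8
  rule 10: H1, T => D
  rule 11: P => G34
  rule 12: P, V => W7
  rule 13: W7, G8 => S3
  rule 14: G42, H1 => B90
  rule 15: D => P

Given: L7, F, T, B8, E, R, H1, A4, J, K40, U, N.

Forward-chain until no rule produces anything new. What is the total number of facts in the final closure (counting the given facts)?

Round 1: rule 2 [A4, B8 => M3]; rule 4 [N, E => K5]; rule 8 [J => V]; rule 10 [H1, T => D]. Adds M3, K5, V, D.
Round 2: rule 6 [M3 => Q88]; rule 9 [M3, L7 => G8]; rule 15 [D => P]. Adds Q88, G8, P.
Round 3: rule 11 [P => G34]; rule 12 [P, V => W7]. Adds G34, W7.
Round 4: rule 13 [W7, G8 => S3]. Adds S3.
Round 5: rule 7 [S3, N => Q3]. Adds Q3.
Round 6: rule 1 [Q3, K5 => C9]; rule 5 [Q3 => L36]. Adds C9, L36.
Closure: {A4, B8, C9, D, E, F, G34, G8, H1, J, K40, K5, L36, L7, M3, N, P, Q3, Q88, R, S3, T, U, V, W7} — 25 facts.

25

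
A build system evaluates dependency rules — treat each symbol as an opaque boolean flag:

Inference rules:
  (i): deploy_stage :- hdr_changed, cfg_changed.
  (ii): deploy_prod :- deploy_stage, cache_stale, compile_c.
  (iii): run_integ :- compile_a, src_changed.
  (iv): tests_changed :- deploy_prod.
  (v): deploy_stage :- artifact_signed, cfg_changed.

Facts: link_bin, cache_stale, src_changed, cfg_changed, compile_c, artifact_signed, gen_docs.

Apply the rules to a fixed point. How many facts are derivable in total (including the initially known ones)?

[1] (v) [deploy_stage :- artifact_signed, cfg_changed.]. ⇒ new: deploy_stage.
[2] (ii) [deploy_prod :- deploy_stage, cache_stale, compile_c.]. ⇒ new: deploy_prod.
[3] (iv) [tests_changed :- deploy_prod.]. ⇒ new: tests_changed.
Closure: {artifact_signed, cache_stale, cfg_changed, compile_c, deploy_prod, deploy_stage, gen_docs, link_bin, src_changed, tests_changed} — 10 facts.

10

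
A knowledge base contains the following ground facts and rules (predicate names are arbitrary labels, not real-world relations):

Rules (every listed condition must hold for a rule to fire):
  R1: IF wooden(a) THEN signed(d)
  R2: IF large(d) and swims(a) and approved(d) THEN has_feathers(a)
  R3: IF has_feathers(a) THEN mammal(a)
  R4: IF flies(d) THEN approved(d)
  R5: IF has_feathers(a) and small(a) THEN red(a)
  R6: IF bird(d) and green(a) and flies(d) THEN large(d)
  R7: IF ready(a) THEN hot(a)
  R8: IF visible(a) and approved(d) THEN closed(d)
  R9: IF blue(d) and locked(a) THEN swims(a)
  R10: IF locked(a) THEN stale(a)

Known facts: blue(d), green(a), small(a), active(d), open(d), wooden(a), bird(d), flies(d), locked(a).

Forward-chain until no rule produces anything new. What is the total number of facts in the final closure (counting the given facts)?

Round 1: R1 [IF wooden(a) THEN signed(d)]; R4 [IF flies(d) THEN approved(d)]; R6 [IF bird(d) and green(a) and flies(d) THEN large(d)]; R9 [IF blue(d) and locked(a) THEN swims(a)]; R10 [IF locked(a) THEN stale(a)]. New: signed(d), approved(d), large(d), swims(a), stale(a).
Round 2: R2 [IF large(d) and swims(a) and approved(d) THEN has_feathers(a)]. New: has_feathers(a).
Round 3: R3 [IF has_feathers(a) THEN mammal(a)]; R5 [IF has_feathers(a) and small(a) THEN red(a)]. New: mammal(a), red(a).
Closure: {active(d), approved(d), bird(d), blue(d), flies(d), green(a), has_feathers(a), large(d), locked(a), mammal(a), open(d), red(a), signed(d), small(a), stale(a), swims(a), wooden(a)} — 17 facts.

17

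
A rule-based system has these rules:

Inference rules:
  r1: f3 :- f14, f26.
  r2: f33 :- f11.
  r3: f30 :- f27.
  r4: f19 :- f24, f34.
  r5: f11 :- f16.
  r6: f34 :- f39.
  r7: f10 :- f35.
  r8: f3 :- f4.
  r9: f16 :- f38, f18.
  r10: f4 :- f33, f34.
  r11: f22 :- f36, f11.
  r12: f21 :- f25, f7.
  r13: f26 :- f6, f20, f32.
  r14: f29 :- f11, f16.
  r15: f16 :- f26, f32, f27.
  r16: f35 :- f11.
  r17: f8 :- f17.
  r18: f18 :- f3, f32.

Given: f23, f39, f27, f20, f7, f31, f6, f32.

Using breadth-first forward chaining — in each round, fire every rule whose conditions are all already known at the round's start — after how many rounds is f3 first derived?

Round 1: r3 [f30 :- f27.]; r6 [f34 :- f39.]; r13 [f26 :- f6, f20, f32.]. Adds f30, f34, f26.
Round 2: r15 [f16 :- f26, f32, f27.]. Adds f16.
Round 3: r5 [f11 :- f16.]. Adds f11.
Round 4: r2 [f33 :- f11.]; r14 [f29 :- f11, f16.]; r16 [f35 :- f11.]. Adds f33, f29, f35.
Round 5: r7 [f10 :- f35.]; r10 [f4 :- f33, f34.]. Adds f10, f4.
Round 6: r8 [f3 :- f4.]. Adds f3.
f3 first appears in round 6.

6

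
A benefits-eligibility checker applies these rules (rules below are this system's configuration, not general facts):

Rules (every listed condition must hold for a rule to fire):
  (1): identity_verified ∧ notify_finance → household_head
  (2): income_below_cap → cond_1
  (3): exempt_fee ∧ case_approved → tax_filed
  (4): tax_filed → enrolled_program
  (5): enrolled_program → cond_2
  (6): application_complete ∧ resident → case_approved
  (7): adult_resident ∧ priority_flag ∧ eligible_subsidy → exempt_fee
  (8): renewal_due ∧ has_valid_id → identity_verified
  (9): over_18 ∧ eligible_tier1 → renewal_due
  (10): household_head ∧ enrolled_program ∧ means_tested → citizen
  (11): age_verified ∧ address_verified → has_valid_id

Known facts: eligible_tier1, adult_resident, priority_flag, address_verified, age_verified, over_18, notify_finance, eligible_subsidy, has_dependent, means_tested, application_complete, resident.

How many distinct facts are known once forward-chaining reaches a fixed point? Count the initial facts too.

Round 1 — (6), (7), (9), (11), derive case_approved, exempt_fee, renewal_due, has_valid_id.
Round 2 — (3), (8), derive tax_filed, identity_verified.
Round 3 — (1), (4), derive household_head, enrolled_program.
Round 4 — (5), (10), derive cond_2, citizen.
Closure: {address_verified, adult_resident, age_verified, application_complete, case_approved, citizen, cond_2, eligible_subsidy, eligible_tier1, enrolled_program, exempt_fee, has_dependent, has_valid_id, household_head, identity_verified, means_tested, notify_finance, over_18, priority_flag, renewal_due, resident, tax_filed} — 22 facts.

22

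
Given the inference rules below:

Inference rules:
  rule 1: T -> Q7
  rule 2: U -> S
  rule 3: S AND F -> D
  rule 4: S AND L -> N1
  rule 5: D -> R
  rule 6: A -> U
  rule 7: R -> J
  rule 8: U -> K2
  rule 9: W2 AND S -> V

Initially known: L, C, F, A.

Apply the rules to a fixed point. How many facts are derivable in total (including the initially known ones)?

Round 1: rule 6 [A -> U]. Adds U.
Round 2: rule 2 [U -> S]; rule 8 [U -> K2]. Adds S, K2.
Round 3: rule 3 [S AND F -> D]; rule 4 [S AND L -> N1]. Adds D, N1.
Round 4: rule 5 [D -> R]. Adds R.
Round 5: rule 7 [R -> J]. Adds J.
Closure: {A, C, D, F, J, K2, L, N1, R, S, U} — 11 facts.

11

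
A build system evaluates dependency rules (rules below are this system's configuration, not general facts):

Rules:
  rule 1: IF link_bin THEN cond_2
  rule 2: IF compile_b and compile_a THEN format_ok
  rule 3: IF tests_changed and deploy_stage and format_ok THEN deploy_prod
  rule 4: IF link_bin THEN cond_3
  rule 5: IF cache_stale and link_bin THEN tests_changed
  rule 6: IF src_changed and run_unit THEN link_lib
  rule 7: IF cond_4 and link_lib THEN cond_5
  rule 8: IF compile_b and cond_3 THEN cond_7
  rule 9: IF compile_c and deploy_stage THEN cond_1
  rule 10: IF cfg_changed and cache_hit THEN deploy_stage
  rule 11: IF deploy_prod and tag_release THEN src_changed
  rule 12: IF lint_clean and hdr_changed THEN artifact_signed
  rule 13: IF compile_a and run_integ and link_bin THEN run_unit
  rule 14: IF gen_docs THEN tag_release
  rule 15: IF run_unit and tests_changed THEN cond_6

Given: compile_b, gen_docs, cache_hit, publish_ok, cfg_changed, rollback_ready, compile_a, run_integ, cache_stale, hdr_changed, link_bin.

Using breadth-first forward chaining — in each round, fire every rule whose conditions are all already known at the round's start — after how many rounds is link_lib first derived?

4

Round 1: rule 1 [IF link_bin THEN cond_2]; rule 2 [IF compile_b and compile_a THEN format_ok]; rule 4 [IF link_bin THEN cond_3]; rule 5 [IF cache_stale and link_bin THEN tests_changed]; rule 10 [IF cfg_changed and cache_hit THEN deploy_stage]; rule 13 [IF compile_a and run_integ and link_bin THEN run_unit]; rule 14 [IF gen_docs THEN tag_release]. Adds cond_2, format_ok, cond_3, tests_changed, deploy_stage, run_unit, tag_release.
Round 2: rule 3 [IF tests_changed and deploy_stage and format_ok THEN deploy_prod]; rule 8 [IF compile_b and cond_3 THEN cond_7]; rule 15 [IF run_unit and tests_changed THEN cond_6]. Adds deploy_prod, cond_7, cond_6.
Round 3: rule 11 [IF deploy_prod and tag_release THEN src_changed]. Adds src_changed.
Round 4: rule 6 [IF src_changed and run_unit THEN link_lib]. Adds link_lib.
link_lib first appears in round 4.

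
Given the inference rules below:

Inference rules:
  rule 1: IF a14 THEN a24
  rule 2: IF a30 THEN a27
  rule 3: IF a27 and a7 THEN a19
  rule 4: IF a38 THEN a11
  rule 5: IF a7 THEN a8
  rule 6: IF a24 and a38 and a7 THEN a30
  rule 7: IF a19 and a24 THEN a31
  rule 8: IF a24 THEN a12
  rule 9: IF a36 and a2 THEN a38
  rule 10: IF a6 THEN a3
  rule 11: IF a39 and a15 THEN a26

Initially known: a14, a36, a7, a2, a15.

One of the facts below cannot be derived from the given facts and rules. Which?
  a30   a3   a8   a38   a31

a3

Round 1 fires rule 1, rule 5, rule 9, giving a24, a8, a38.
Round 2 fires rule 4, rule 6, rule 8, giving a11, a30, a12.
Round 3 fires rule 2, giving a27.
Round 4 fires rule 3, giving a19.
Round 5 fires rule 7, giving a31.
Derived: a30 (round 2), a38 (round 1), a31 (round 5), a8 (round 1). a3 never appears in any round.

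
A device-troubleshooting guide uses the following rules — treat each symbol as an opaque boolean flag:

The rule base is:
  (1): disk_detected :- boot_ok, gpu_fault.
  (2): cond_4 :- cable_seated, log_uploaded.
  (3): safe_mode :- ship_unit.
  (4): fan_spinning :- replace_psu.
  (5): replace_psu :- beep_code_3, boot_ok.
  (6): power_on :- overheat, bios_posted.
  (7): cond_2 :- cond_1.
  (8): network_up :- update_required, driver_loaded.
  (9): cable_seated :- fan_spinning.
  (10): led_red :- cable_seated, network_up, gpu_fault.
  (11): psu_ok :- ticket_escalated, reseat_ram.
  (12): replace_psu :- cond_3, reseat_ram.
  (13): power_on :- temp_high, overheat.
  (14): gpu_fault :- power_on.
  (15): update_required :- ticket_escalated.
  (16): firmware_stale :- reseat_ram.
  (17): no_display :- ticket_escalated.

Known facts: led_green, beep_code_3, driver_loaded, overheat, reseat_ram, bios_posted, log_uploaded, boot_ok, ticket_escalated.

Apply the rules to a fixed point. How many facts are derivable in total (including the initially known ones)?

Round 1 fires (5), (6), (11), (15), (16), (17), giving replace_psu, power_on, psu_ok, update_required, firmware_stale, no_display.
Round 2 fires (4), (8), (14), giving fan_spinning, network_up, gpu_fault.
Round 3 fires (1), (9), giving disk_detected, cable_seated.
Round 4 fires (2), (10), giving cond_4, led_red.
Closure: {beep_code_3, bios_posted, boot_ok, cable_seated, cond_4, disk_detected, driver_loaded, fan_spinning, firmware_stale, gpu_fault, led_green, led_red, log_uploaded, network_up, no_display, overheat, power_on, psu_ok, replace_psu, reseat_ram, ticket_escalated, update_required} — 22 facts.

22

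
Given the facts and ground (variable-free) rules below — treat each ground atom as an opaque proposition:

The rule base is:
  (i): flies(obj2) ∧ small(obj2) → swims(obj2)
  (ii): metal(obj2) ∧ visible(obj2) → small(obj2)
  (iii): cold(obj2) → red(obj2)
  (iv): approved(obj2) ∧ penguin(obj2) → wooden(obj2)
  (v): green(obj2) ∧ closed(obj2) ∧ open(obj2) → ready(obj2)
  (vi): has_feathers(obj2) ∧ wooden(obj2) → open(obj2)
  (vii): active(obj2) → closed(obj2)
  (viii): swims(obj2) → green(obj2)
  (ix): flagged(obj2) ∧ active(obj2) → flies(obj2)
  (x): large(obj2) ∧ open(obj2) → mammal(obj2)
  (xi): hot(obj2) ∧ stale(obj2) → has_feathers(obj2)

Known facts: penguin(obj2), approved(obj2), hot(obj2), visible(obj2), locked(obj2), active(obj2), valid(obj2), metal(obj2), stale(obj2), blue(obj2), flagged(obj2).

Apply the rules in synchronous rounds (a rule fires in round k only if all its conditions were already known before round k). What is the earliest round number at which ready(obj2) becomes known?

Round 1 fires (ii), (iv), (vii), (ix), (xi), giving small(obj2), wooden(obj2), closed(obj2), flies(obj2), has_feathers(obj2).
Round 2 fires (i), (vi), giving swims(obj2), open(obj2).
Round 3 fires (viii), giving green(obj2).
Round 4 fires (v), giving ready(obj2).
ready(obj2) first appears in round 4.

4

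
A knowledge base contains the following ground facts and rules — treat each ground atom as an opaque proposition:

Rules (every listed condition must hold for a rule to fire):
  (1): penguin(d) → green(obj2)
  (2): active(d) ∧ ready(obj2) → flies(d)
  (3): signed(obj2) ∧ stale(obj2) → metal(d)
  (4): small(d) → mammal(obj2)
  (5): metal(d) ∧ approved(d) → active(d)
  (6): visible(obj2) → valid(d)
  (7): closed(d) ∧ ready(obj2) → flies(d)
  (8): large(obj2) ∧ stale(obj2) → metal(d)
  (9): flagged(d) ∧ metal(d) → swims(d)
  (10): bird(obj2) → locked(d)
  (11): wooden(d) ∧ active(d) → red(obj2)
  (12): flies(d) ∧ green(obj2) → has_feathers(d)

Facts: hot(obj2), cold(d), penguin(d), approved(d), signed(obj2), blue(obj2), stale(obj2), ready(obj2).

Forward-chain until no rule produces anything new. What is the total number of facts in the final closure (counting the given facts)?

Round 1: (1) [penguin(d) → green(obj2)]; (3) [signed(obj2) ∧ stale(obj2) → metal(d)]. Adds green(obj2), metal(d).
Round 2: (5) [metal(d) ∧ approved(d) → active(d)]. Adds active(d).
Round 3: (2) [active(d) ∧ ready(obj2) → flies(d)]. Adds flies(d).
Round 4: (12) [flies(d) ∧ green(obj2) → has_feathers(d)]. Adds has_feathers(d).
Closure: {active(d), approved(d), blue(obj2), cold(d), flies(d), green(obj2), has_feathers(d), hot(obj2), metal(d), penguin(d), ready(obj2), signed(obj2), stale(obj2)} — 13 facts.

13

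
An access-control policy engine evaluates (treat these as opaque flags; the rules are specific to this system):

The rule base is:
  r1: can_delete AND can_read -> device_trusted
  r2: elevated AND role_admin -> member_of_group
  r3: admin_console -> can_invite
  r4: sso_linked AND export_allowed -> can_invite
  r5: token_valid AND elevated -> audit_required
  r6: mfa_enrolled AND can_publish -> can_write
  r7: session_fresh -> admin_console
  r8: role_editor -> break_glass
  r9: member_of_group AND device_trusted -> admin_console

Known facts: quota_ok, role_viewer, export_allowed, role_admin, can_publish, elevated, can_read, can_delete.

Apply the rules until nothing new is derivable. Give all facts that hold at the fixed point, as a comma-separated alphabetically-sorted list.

Round 1 fires r1, r2, giving device_trusted, member_of_group.
Round 2 fires r9, giving admin_console.
Round 3 fires r3, giving can_invite.

admin_console, can_delete, can_invite, can_publish, can_read, device_trusted, elevated, export_allowed, member_of_group, quota_ok, role_admin, role_viewer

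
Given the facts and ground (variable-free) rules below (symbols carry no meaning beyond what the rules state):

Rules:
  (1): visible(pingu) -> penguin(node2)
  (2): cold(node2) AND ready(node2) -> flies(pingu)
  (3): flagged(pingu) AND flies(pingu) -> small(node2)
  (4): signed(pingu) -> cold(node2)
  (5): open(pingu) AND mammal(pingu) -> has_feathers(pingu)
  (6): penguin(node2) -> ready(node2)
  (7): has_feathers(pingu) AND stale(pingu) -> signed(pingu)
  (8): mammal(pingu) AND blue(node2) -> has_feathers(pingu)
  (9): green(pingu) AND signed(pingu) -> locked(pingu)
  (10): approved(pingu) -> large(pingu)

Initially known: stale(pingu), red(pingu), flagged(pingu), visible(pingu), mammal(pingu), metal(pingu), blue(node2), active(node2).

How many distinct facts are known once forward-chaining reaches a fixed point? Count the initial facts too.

15

Round 1: (1) [visible(pingu) -> penguin(node2)]; (8) [mammal(pingu) AND blue(node2) -> has_feathers(pingu)]. Adds penguin(node2), has_feathers(pingu).
Round 2: (6) [penguin(node2) -> ready(node2)]; (7) [has_feathers(pingu) AND stale(pingu) -> signed(pingu)]. Adds ready(node2), signed(pingu).
Round 3: (4) [signed(pingu) -> cold(node2)]. Adds cold(node2).
Round 4: (2) [cold(node2) AND ready(node2) -> flies(pingu)]. Adds flies(pingu).
Round 5: (3) [flagged(pingu) AND flies(pingu) -> small(node2)]. Adds small(node2).
Closure: {active(node2), blue(node2), cold(node2), flagged(pingu), flies(pingu), has_feathers(pingu), mammal(pingu), metal(pingu), penguin(node2), ready(node2), red(pingu), signed(pingu), small(node2), stale(pingu), visible(pingu)} — 15 facts.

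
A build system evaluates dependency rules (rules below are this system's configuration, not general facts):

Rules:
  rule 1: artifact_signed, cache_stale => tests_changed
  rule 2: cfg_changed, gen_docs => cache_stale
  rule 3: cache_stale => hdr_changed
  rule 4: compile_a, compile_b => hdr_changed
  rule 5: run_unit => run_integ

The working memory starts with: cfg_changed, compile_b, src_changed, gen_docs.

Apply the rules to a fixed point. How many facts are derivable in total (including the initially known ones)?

6

Round 1 fires rule 2, giving cache_stale.
Round 2 fires rule 3, giving hdr_changed.
Closure: {cache_stale, cfg_changed, compile_b, gen_docs, hdr_changed, src_changed} — 6 facts.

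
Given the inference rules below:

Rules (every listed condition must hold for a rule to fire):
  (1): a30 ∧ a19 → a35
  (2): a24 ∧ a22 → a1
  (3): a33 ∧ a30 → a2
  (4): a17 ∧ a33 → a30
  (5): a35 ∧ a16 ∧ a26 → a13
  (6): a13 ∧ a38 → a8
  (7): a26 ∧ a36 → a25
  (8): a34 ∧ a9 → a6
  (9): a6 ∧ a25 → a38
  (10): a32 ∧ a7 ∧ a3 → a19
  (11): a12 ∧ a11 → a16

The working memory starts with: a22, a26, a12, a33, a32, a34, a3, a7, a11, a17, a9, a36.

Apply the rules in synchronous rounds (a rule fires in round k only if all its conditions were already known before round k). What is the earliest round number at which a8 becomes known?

Round 1: (4) [a17 ∧ a33 → a30]; (7) [a26 ∧ a36 → a25]; (8) [a34 ∧ a9 → a6]; (10) [a32 ∧ a7 ∧ a3 → a19]; (11) [a12 ∧ a11 → a16]. New: a30, a25, a6, a19, a16.
Round 2: (1) [a30 ∧ a19 → a35]; (3) [a33 ∧ a30 → a2]; (9) [a6 ∧ a25 → a38]. New: a35, a2, a38.
Round 3: (5) [a35 ∧ a16 ∧ a26 → a13]. New: a13.
Round 4: (6) [a13 ∧ a38 → a8]. New: a8.
a8 first appears in round 4.

4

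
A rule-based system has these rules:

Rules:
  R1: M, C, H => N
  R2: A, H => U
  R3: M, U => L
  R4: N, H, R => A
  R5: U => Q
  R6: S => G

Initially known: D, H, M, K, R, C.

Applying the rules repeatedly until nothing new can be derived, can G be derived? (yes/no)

Round 1 fires R1, giving N.
Round 2 fires R4, giving A.
Round 3 fires R2, giving U.
Round 4 fires R3, R5, giving L, Q.
Fixed point reached. G is concluded only by R6; R6 needs S (never derived).

no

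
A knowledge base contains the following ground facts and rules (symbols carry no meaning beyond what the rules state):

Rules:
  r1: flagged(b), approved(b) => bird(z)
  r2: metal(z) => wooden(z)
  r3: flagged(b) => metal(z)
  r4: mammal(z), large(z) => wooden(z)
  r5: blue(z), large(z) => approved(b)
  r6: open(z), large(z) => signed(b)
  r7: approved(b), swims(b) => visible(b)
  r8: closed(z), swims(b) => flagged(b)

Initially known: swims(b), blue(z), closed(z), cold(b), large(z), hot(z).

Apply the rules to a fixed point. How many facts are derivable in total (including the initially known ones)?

12

[1] r5 [blue(z), large(z) => approved(b)]; r8 [closed(z), swims(b) => flagged(b)]. ⇒ new: approved(b), flagged(b).
[2] r1 [flagged(b), approved(b) => bird(z)]; r3 [flagged(b) => metal(z)]; r7 [approved(b), swims(b) => visible(b)]. ⇒ new: bird(z), metal(z), visible(b).
[3] r2 [metal(z) => wooden(z)]. ⇒ new: wooden(z).
Closure: {approved(b), bird(z), blue(z), closed(z), cold(b), flagged(b), hot(z), large(z), metal(z), swims(b), visible(b), wooden(z)} — 12 facts.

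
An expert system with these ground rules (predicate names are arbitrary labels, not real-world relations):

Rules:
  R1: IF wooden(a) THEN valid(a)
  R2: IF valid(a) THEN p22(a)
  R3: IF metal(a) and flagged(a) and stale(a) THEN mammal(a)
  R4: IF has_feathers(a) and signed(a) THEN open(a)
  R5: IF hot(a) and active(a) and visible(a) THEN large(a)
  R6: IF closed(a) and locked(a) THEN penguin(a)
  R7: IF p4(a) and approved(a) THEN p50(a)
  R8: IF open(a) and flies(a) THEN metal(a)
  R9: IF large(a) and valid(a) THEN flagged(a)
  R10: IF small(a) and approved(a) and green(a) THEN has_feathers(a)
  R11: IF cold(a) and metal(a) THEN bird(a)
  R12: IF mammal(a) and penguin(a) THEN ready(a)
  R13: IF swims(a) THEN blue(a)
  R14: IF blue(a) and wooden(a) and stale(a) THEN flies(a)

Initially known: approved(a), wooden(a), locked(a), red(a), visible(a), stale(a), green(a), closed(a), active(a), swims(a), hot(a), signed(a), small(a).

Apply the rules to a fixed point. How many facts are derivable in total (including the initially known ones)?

25

[1] R1 [IF wooden(a) THEN valid(a)]; R5 [IF hot(a) and active(a) and visible(a) THEN large(a)]; R6 [IF closed(a) and locked(a) THEN penguin(a)]; R10 [IF small(a) and approved(a) and green(a) THEN has_feathers(a)]; R13 [IF swims(a) THEN blue(a)]. ⇒ new: valid(a), large(a), penguin(a), has_feathers(a), blue(a).
[2] R2 [IF valid(a) THEN p22(a)]; R4 [IF has_feathers(a) and signed(a) THEN open(a)]; R9 [IF large(a) and valid(a) THEN flagged(a)]; R14 [IF blue(a) and wooden(a) and stale(a) THEN flies(a)]. ⇒ new: p22(a), open(a), flagged(a), flies(a).
[3] R8 [IF open(a) and flies(a) THEN metal(a)]. ⇒ new: metal(a).
[4] R3 [IF metal(a) and flagged(a) and stale(a) THEN mammal(a)]. ⇒ new: mammal(a).
[5] R12 [IF mammal(a) and penguin(a) THEN ready(a)]. ⇒ new: ready(a).
Closure: {active(a), approved(a), blue(a), closed(a), flagged(a), flies(a), green(a), has_feathers(a), hot(a), large(a), locked(a), mammal(a), metal(a), open(a), p22(a), penguin(a), ready(a), red(a), signed(a), small(a), stale(a), swims(a), valid(a), visible(a), wooden(a)} — 25 facts.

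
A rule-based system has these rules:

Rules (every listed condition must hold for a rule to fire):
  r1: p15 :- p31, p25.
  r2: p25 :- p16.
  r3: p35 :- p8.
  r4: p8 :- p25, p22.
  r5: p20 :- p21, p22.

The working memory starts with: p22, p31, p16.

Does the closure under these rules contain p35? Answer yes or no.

Round 1: r2 [p25 :- p16.]. New: p25.
Round 2: r1 [p15 :- p31, p25.]; r4 [p8 :- p25, p22.]. New: p15, p8.
Round 3: r3 [p35 :- p8.]. New: p35.
p35 appears in round 3, so it is derivable.

yes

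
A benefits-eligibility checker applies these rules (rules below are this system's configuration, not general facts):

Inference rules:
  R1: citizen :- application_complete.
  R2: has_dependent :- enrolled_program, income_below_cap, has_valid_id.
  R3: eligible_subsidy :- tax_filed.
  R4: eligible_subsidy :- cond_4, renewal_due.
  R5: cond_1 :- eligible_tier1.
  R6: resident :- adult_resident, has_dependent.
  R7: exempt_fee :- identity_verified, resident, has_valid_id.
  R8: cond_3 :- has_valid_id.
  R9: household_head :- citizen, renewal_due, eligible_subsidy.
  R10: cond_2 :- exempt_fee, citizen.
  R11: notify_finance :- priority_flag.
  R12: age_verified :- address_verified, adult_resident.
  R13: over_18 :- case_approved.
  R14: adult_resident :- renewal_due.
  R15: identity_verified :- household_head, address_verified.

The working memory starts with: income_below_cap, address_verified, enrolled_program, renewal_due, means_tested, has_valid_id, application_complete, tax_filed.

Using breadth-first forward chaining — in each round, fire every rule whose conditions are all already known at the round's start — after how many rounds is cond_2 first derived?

Round 1 fires R1, R2, R3, R8, R14, giving citizen, has_dependent, eligible_subsidy, cond_3, adult_resident.
Round 2 fires R6, R9, R12, giving resident, household_head, age_verified.
Round 3 fires R15, giving identity_verified.
Round 4 fires R7, giving exempt_fee.
Round 5 fires R10, giving cond_2.
cond_2 first appears in round 5.

5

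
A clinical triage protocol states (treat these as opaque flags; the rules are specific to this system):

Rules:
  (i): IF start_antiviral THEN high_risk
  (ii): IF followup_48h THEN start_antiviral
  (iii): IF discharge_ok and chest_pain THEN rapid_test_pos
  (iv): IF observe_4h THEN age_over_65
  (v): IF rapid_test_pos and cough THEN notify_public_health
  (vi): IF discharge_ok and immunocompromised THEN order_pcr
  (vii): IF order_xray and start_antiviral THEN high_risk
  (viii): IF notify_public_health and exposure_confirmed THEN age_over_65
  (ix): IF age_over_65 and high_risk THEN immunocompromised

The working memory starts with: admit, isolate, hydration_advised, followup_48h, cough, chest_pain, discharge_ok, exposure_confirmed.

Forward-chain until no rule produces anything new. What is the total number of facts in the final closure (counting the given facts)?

15

Round 1: (ii) [IF followup_48h THEN start_antiviral]; (iii) [IF discharge_ok and chest_pain THEN rapid_test_pos]. New: start_antiviral, rapid_test_pos.
Round 2: (i) [IF start_antiviral THEN high_risk]; (v) [IF rapid_test_pos and cough THEN notify_public_health]. New: high_risk, notify_public_health.
Round 3: (viii) [IF notify_public_health and exposure_confirmed THEN age_over_65]. New: age_over_65.
Round 4: (ix) [IF age_over_65 and high_risk THEN immunocompromised]. New: immunocompromised.
Round 5: (vi) [IF discharge_ok and immunocompromised THEN order_pcr]. New: order_pcr.
Closure: {admit, age_over_65, chest_pain, cough, discharge_ok, exposure_confirmed, followup_48h, high_risk, hydration_advised, immunocompromised, isolate, notify_public_health, order_pcr, rapid_test_pos, start_antiviral} — 15 facts.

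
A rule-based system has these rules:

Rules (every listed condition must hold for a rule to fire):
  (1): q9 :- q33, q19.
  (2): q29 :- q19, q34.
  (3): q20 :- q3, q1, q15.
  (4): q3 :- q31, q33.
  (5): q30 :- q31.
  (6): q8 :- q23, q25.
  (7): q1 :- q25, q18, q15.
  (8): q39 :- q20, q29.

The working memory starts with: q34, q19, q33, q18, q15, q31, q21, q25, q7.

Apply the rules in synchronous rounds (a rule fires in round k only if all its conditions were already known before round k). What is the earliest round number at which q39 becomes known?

[1] (1) [q9 :- q33, q19.]; (2) [q29 :- q19, q34.]; (4) [q3 :- q31, q33.]; (5) [q30 :- q31.]; (7) [q1 :- q25, q18, q15.]. ⇒ new: q9, q29, q3, q30, q1.
[2] (3) [q20 :- q3, q1, q15.]. ⇒ new: q20.
[3] (8) [q39 :- q20, q29.]. ⇒ new: q39.
q39 first appears in round 3.

3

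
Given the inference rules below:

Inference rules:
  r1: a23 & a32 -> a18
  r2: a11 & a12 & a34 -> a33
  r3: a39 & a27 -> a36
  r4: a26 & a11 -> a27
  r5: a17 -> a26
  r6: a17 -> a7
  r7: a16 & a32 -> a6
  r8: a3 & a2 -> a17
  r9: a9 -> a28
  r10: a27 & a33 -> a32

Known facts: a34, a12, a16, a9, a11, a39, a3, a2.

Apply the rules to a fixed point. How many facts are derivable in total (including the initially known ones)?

17

Round 1: r2 [a11 & a12 & a34 -> a33]; r8 [a3 & a2 -> a17]; r9 [a9 -> a28]. Adds a33, a17, a28.
Round 2: r5 [a17 -> a26]; r6 [a17 -> a7]. Adds a26, a7.
Round 3: r4 [a26 & a11 -> a27]. Adds a27.
Round 4: r3 [a39 & a27 -> a36]; r10 [a27 & a33 -> a32]. Adds a36, a32.
Round 5: r7 [a16 & a32 -> a6]. Adds a6.
Closure: {a11, a12, a16, a17, a2, a26, a27, a28, a3, a32, a33, a34, a36, a39, a6, a7, a9} — 17 facts.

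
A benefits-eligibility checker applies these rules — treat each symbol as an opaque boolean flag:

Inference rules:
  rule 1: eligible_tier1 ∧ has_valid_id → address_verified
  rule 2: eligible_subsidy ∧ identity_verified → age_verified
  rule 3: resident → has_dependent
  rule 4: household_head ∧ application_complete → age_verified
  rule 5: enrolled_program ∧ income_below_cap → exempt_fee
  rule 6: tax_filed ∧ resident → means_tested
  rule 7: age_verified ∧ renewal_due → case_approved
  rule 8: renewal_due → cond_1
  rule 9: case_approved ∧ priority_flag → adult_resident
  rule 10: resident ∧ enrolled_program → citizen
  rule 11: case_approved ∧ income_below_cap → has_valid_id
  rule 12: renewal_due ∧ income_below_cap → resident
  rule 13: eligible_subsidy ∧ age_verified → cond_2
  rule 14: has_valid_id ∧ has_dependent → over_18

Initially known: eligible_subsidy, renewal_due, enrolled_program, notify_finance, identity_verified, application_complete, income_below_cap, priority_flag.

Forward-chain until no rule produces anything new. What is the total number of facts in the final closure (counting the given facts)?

19

Round 1: rule 2 [eligible_subsidy ∧ identity_verified → age_verified]; rule 5 [enrolled_program ∧ income_below_cap → exempt_fee]; rule 8 [renewal_due → cond_1]; rule 12 [renewal_due ∧ income_below_cap → resident]. New: age_verified, exempt_fee, cond_1, resident.
Round 2: rule 3 [resident → has_dependent]; rule 7 [age_verified ∧ renewal_due → case_approved]; rule 10 [resident ∧ enrolled_program → citizen]; rule 13 [eligible_subsidy ∧ age_verified → cond_2]. New: has_dependent, case_approved, citizen, cond_2.
Round 3: rule 9 [case_approved ∧ priority_flag → adult_resident]; rule 11 [case_approved ∧ income_below_cap → has_valid_id]. New: adult_resident, has_valid_id.
Round 4: rule 14 [has_valid_id ∧ has_dependent → over_18]. New: over_18.
Closure: {adult_resident, age_verified, application_complete, case_approved, citizen, cond_1, cond_2, eligible_subsidy, enrolled_program, exempt_fee, has_dependent, has_valid_id, identity_verified, income_below_cap, notify_finance, over_18, priority_flag, renewal_due, resident} — 19 facts.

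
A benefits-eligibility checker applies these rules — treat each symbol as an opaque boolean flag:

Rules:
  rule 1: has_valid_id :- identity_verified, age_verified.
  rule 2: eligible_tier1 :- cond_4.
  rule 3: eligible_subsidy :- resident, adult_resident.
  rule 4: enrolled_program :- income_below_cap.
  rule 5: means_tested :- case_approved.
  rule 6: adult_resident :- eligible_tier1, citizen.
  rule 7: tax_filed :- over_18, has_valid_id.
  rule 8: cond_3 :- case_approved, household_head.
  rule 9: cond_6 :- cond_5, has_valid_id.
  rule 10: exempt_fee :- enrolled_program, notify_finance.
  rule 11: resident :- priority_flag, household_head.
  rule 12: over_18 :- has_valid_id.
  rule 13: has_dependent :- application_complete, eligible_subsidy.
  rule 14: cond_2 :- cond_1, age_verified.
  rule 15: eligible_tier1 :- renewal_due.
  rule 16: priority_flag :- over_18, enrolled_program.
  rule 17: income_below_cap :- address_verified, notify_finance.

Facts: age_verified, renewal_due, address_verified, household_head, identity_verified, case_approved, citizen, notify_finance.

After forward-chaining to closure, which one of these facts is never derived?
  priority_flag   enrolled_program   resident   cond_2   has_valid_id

Round 1 fires rule 1, rule 5, rule 8, rule 15, rule 17, giving has_valid_id, means_tested, cond_3, eligible_tier1, income_below_cap.
Round 2 fires rule 4, rule 6, rule 12, giving enrolled_program, adult_resident, over_18.
Round 3 fires rule 7, rule 10, rule 16, giving tax_filed, exempt_fee, priority_flag.
Round 4 fires rule 11, giving resident.
Round 5 fires rule 3, giving eligible_subsidy.
Derived: resident (round 4), priority_flag (round 3), has_valid_id (round 1), enrolled_program (round 2). cond_2 never appears in any round.

cond_2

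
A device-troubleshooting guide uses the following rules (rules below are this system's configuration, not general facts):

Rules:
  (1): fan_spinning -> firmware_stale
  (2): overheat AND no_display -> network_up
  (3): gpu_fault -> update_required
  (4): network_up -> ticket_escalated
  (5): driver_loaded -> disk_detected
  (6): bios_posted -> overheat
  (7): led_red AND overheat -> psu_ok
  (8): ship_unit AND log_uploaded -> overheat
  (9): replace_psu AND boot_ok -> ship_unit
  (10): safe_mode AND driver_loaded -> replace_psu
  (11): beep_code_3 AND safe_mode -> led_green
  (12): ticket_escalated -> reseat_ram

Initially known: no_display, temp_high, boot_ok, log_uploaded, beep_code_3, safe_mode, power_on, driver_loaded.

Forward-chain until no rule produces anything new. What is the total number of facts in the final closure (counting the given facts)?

16

Round 1: (5) [driver_loaded -> disk_detected]; (10) [safe_mode AND driver_loaded -> replace_psu]; (11) [beep_code_3 AND safe_mode -> led_green]. Adds disk_detected, replace_psu, led_green.
Round 2: (9) [replace_psu AND boot_ok -> ship_unit]. Adds ship_unit.
Round 3: (8) [ship_unit AND log_uploaded -> overheat]. Adds overheat.
Round 4: (2) [overheat AND no_display -> network_up]. Adds network_up.
Round 5: (4) [network_up -> ticket_escalated]. Adds ticket_escalated.
Round 6: (12) [ticket_escalated -> reseat_ram]. Adds reseat_ram.
Closure: {beep_code_3, boot_ok, disk_detected, driver_loaded, led_green, log_uploaded, network_up, no_display, overheat, power_on, replace_psu, reseat_ram, safe_mode, ship_unit, temp_high, ticket_escalated} — 16 facts.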